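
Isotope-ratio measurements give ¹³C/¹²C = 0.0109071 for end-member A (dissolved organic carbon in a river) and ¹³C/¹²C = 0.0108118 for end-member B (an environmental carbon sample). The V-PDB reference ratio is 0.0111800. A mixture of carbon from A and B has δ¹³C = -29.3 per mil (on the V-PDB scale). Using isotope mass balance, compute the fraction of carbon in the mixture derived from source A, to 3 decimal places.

0.426

δ_A = (0.0109071/0.0111800 − 1)×1000 = (0.975590 − 1)×1000 = -24.410 per mil
δ_B = (0.0108118/0.0111800 − 1)×1000 = (0.967066 − 1)×1000 = -32.934 per mil
f_A = (δ_mix − δ_B)/(δ_A − δ_B) = (-29.3 − (-32.934))/(-24.410 − (-32.934))
f_A = 3.634 / 8.524 = 0.4263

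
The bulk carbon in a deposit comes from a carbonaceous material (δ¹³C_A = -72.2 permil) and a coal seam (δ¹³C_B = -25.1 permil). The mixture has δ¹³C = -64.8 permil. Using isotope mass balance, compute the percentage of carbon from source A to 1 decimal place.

84.3%

δ_mix = f_A·δ_A + (1 − f_A)·δ_B  ⇒  f_A = (δ_mix − δ_B)/(δ_A − δ_B)
f_A = (-64.8 − (-25.1)) / (-72.2 − (-25.1))
f_A = -39.7 / -47.1 = 0.8429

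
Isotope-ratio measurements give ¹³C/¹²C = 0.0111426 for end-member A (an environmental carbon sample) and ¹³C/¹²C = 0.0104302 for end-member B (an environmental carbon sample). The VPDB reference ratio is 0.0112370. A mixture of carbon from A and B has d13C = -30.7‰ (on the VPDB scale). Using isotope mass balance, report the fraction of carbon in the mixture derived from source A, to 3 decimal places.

0.648

δ_A = (0.0111426/0.0112370 − 1)×1000 = (0.991599 − 1)×1000 = -8.401‰
δ_B = (0.0104302/0.0112370 − 1)×1000 = (0.928201 − 1)×1000 = -71.799‰
f_A = (δ_mix − δ_B)/(δ_A − δ_B) = (-30.7 − (-71.799))/(-8.401 − (-71.799))
f_A = 41.099 / 63.398 = 0.6483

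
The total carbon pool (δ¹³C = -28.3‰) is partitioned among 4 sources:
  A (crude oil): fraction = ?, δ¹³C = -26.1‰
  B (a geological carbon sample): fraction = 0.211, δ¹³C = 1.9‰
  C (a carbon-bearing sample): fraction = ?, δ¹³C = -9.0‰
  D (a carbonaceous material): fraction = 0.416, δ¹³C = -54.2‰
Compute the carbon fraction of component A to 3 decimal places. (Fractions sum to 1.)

Let f_A and f_C be the unknown fractions; fractions sum to 1 so f_A + f_C = 0.373.
Mass balance: Σ fᵢ·δᵢ = δ_bulk ⇒ f_A·(-26.1) + f_C·(-9.0) = -28.3 − (-22.146) = -6.154
Substitute f_C = 0.373 − f_A:
f_A·(-26.1 − -9.0) = -6.154 − 0.373×(-9.0) = -2.797
f_A = -2.797 / -17.1 = 0.1635

0.164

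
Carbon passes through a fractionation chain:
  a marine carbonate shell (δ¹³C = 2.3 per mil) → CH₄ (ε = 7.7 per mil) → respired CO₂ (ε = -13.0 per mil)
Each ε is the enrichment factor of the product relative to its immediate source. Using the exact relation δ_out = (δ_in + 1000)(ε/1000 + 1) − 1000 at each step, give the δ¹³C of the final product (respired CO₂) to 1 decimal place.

-3.1 per mil

step 1: δ = (2.30 + 1000)·(7.7/1000 + 1) − 1000 = 10.02 per mil
step 2: δ = (10.02 + 1000)·(-13.0/1000 + 1) − 1000 = -3.11 per mil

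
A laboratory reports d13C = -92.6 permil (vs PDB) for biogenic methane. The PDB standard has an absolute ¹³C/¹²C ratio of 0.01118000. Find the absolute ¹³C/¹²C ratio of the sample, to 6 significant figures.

0.0101447

R_sample = R_standard × (d13C/1000 + 1)
R_sample = 0.01118000 × (-92.6/1000 + 1) = 0.01118000 × 0.907400
R_sample = 0.0101447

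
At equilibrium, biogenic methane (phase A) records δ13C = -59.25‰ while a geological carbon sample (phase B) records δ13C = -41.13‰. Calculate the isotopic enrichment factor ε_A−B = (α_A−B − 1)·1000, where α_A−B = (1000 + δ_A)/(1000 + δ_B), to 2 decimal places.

α_A−B = (1000 + -59.25) / (1000 + -41.13) = 940.75 / 958.87 = 0.981103
ε_A−B = (0.981103 − 1) × 1000 = -18.897‰
(The approximation ε ≈ δ_A − δ_B would give -18.12‰.)

-18.90‰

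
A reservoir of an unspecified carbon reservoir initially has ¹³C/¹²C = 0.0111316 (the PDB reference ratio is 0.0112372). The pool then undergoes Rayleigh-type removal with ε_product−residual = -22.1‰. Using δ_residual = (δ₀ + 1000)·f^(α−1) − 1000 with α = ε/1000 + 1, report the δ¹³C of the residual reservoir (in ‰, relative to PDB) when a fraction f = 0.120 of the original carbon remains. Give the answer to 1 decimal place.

δ₀ = (0.0111316/0.0112372 − 1)×1000 = (0.990603 − 1)×1000 = -9.397‰
α − 1 = ε/1000 = -0.0221
f^(α−1) = 0.120^(-0.0221) = 1.047973
δ_res = (-9.397 + 1000) × 1.047973 − 1000 = 1038.125 − 1000 = 38.12‰

38.1‰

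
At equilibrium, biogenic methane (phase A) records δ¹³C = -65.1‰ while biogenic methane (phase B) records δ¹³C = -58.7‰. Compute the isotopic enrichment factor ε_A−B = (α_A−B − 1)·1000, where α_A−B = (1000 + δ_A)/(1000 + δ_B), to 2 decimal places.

-6.80‰

α_A−B = (1000 + -65.1) / (1000 + -58.7) = 934.9 / 941.3 = 0.993201
ε_A−B = (0.993201 − 1) × 1000 = -6.799‰
(The approximation ε ≈ δ_A − δ_B would give -6.4‰.)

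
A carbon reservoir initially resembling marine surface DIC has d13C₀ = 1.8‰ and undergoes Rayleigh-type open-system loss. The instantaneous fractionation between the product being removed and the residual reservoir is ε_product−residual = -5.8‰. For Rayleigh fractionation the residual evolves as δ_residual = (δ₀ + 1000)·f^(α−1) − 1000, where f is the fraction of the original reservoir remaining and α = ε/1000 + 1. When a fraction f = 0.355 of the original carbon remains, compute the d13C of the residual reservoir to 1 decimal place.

Rayleigh residual: δ_res = (δ₀ + 1000)·f^(α−1) − 1000
α = ε/1000 + 1 = 0.99420, so α − 1 = -0.00580
f^(α−1) = 0.355^(-0.00580) = 1.006025
δ_res = (1.8 + 1000) × 1.006025 − 1000 = 1007.836 − 1000 = 7.84‰

7.8‰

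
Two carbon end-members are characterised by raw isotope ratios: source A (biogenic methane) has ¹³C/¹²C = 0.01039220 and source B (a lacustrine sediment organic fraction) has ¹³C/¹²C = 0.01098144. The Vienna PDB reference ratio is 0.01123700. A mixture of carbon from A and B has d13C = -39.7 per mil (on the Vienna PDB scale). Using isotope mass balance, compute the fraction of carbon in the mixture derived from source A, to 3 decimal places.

δ_A = (0.01039220/0.01123700 − 1)×1000 = (0.924820 − 1)×1000 = -75.180 per mil
δ_B = (0.01098144/0.01123700 − 1)×1000 = (0.977257 − 1)×1000 = -22.743 per mil
f_A = (δ_mix − δ_B)/(δ_A − δ_B) = (-39.7 − (-22.743))/(-75.180 − (-22.743))
f_A = -16.957 / -52.437 = 0.3234

0.323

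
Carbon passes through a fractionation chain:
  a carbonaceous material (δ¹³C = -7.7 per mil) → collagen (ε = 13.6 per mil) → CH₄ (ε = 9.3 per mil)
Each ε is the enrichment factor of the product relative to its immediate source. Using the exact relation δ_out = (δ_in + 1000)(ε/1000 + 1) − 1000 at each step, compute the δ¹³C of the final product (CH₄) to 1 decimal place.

15.1 per mil

step 1: δ = (-7.70 + 1000)·(13.6/1000 + 1) − 1000 = 5.80 per mil
step 2: δ = (5.80 + 1000)·(9.3/1000 + 1) − 1000 = 15.15 per mil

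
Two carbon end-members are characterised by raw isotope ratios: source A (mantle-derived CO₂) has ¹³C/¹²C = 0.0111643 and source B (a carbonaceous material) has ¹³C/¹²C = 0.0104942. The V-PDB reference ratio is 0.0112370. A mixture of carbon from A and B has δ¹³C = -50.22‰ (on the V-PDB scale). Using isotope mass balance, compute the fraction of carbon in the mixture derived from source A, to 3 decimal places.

δ_A = (0.0111643/0.0112370 − 1)×1000 = (0.993530 − 1)×1000 = -6.470‰
δ_B = (0.0104942/0.0112370 − 1)×1000 = (0.933897 − 1)×1000 = -66.103‰
f_A = (δ_mix − δ_B)/(δ_A − δ_B) = (-50.22 − (-66.103))/(-6.470 − (-66.103))
f_A = 15.883 / 59.633 = 0.2663

0.266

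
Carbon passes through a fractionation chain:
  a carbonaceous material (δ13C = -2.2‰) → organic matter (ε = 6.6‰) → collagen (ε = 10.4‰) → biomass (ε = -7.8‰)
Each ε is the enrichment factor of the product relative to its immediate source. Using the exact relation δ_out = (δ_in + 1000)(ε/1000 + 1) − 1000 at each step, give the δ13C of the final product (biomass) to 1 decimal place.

step 1: δ = (-2.20 + 1000)·(6.6/1000 + 1) − 1000 = 4.39‰
step 2: δ = (4.39 + 1000)·(10.4/1000 + 1) − 1000 = 14.83‰
step 3: δ = (14.83 + 1000)·(-7.8/1000 + 1) − 1000 = 6.92‰

6.9‰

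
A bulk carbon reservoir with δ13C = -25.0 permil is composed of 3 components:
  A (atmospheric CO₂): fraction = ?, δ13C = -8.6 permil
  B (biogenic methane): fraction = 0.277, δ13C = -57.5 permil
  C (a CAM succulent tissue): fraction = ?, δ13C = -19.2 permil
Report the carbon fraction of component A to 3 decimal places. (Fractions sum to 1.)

Let f_A and f_C be the unknown fractions; fractions sum to 1 so f_A + f_C = 0.723.
Mass balance: Σ fᵢ·δᵢ = δ_bulk ⇒ f_A·(-8.6) + f_C·(-19.2) = -25.0 − (-15.928) = -9.072
Substitute f_C = 0.723 − f_A:
f_A·(-8.6 − -19.2) = -9.072 − 0.723×(-19.2) = 4.809
f_A = 4.809 / 10.6 = 0.4537

0.454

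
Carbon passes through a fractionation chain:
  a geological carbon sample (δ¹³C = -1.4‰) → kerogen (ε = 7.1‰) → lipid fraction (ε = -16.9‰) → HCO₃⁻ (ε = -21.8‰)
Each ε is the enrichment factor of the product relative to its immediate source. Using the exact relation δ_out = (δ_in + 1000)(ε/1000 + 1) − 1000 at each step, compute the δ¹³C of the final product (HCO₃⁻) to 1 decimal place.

step 1: δ = (-1.40 + 1000)·(7.1/1000 + 1) − 1000 = 5.69‰
step 2: δ = (5.69 + 1000)·(-16.9/1000 + 1) − 1000 = -11.31‰
step 3: δ = (-11.31 + 1000)·(-21.8/1000 + 1) − 1000 = -32.86‰

-32.9‰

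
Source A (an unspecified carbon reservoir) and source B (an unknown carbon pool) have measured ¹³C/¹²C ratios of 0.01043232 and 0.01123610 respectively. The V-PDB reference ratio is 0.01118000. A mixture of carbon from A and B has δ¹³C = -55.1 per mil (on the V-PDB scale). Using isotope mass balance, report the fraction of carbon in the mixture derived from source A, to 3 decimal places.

0.836

δ_A = (0.01043232/0.01118000 − 1)×1000 = (0.933123 − 1)×1000 = -66.877 per mil
δ_B = (0.01123610/0.01118000 − 1)×1000 = (1.005018 − 1)×1000 = 5.018 per mil
f_A = (δ_mix − δ_B)/(δ_A − δ_B) = (-55.1 − (5.018))/(-66.877 − (5.018))
f_A = -60.118 / -71.894 = 0.8362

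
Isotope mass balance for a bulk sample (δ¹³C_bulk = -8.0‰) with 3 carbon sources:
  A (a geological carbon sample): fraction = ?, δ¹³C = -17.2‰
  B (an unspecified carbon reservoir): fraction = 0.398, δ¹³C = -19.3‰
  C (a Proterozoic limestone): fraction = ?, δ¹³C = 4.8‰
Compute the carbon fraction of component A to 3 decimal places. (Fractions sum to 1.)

0.146

Let f_A and f_C be the unknown fractions; fractions sum to 1 so f_A + f_C = 0.602.
Mass balance: Σ fᵢ·δᵢ = δ_bulk ⇒ f_A·(-17.2) + f_C·(4.8) = -8.0 − (-7.681) = -0.319
Substitute f_C = 0.602 − f_A:
f_A·(-17.2 − 4.8) = -0.319 − 0.602×(4.8) = -3.208
f_A = -3.208 / -22.0 = 0.1458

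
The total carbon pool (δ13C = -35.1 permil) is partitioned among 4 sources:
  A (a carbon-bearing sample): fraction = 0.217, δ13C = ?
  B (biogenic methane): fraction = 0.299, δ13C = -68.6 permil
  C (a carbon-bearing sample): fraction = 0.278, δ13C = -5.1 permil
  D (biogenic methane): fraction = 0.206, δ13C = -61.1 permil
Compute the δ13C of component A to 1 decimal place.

Isotope mass balance: δ_bulk = Σ fᵢ·δᵢ.
-35.1 = 0.217×δ_A + 0.299×(-68.6) + 0.278×(-5.1) + 0.206×(-61.1)
0.217·δ_A = -35.1 − (-34.516) = -0.584
δ_A = -0.584 / 0.217 = -2.69 permil

-2.7 permil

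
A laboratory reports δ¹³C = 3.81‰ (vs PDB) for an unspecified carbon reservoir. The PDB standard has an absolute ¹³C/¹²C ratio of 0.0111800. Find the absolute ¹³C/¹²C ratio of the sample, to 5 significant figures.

R_sample = R_standard × (δ¹³C/1000 + 1)
R_sample = 0.0111800 × (3.81/1000 + 1) = 0.0111800 × 1.003810
R_sample = 0.0112226

0.011223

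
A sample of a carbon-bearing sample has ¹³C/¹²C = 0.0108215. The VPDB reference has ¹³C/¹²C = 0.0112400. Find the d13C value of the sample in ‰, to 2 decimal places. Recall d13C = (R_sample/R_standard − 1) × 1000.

-37.23‰

d13C = (R_sample / R_standard − 1) × 1000
R_sample / R_standard = 0.0108215 / 0.0112400 = 0.962767
d13C = (0.962767 − 1) × 1000 = -37.233‰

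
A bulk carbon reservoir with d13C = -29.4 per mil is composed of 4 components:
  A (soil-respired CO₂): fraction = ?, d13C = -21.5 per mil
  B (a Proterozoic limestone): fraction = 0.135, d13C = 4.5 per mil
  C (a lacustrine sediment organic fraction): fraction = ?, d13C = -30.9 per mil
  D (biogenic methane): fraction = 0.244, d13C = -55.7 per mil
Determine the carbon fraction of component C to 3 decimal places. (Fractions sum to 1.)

Let f_C and f_A be the unknown fractions; fractions sum to 1 so f_C + f_A = 0.621.
Mass balance: Σ fᵢ·δᵢ = δ_bulk ⇒ f_C·(-30.9) + f_A·(-21.5) = -29.4 − (-12.983) = -16.417
Substitute f_A = 0.621 − f_C:
f_C·(-30.9 − -21.5) = -16.417 − 0.621×(-21.5) = -3.065
f_C = -3.065 / -9.4 = 0.3261

0.326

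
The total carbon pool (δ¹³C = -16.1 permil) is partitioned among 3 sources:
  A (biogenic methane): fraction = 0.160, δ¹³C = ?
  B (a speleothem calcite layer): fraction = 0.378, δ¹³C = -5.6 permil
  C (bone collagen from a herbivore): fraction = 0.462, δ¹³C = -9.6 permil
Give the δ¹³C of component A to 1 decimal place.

Isotope mass balance: δ_bulk = Σ fᵢ·δᵢ.
-16.1 = 0.160×δ_A + 0.378×(-5.6) + 0.462×(-9.6)
0.160·δ_A = -16.1 − (-6.552) = -9.548
δ_A = -9.548 / 0.160 = -59.68 permil

-59.7 permil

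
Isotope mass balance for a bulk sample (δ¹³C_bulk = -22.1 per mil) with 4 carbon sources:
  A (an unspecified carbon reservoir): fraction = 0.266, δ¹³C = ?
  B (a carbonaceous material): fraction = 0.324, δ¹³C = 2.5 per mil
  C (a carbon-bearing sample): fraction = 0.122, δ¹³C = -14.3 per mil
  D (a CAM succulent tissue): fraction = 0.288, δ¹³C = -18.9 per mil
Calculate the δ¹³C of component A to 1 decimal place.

-59.1 per mil

Isotope mass balance: δ_bulk = Σ fᵢ·δᵢ.
-22.1 = 0.266×δ_A + 0.324×(2.5) + 0.122×(-14.3) + 0.288×(-18.9)
0.266·δ_A = -22.1 − (-6.378) = -15.722
δ_A = -15.722 / 0.266 = -59.11 per mil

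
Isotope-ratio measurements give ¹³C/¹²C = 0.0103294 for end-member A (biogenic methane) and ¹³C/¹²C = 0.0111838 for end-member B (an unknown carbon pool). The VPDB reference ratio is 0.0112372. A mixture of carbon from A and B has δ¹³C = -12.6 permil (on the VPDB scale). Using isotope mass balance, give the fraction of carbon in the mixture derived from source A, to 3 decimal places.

δ_A = (0.0103294/0.0112372 − 1)×1000 = (0.919215 − 1)×1000 = -80.785 permil
δ_B = (0.0111838/0.0112372 − 1)×1000 = (0.995248 − 1)×1000 = -4.752 permil
f_A = (δ_mix − δ_B)/(δ_A − δ_B) = (-12.6 − (-4.752))/(-80.785 − (-4.752))
f_A = -7.848 / -76.033 = 0.1032

0.103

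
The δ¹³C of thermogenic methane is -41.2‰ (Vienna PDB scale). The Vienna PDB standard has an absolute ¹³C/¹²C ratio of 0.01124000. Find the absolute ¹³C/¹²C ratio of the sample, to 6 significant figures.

R_sample = R_standard × (δ¹³C/1000 + 1)
R_sample = 0.01124000 × (-41.2/1000 + 1) = 0.01124000 × 0.958800
R_sample = 0.0107769

0.0107769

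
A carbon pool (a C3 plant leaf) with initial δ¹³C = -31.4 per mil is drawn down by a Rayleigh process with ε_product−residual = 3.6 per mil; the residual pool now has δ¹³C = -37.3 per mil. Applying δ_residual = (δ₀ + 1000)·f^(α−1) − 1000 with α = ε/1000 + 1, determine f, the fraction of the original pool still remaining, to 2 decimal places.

α − 1 = ε/1000 = 0.0036
(δ_res + 1000)/(δ₀ + 1000) = (-37.3 + 1000)/(-31.4 + 1000) = 962.7/968.6 = 0.993909
f = 0.993909^(1/0.0036) = exp(ln(0.993909)/0.0036) = exp(-0.00611/0.0036)
f = exp(-1.6972) = 0.1832

0.18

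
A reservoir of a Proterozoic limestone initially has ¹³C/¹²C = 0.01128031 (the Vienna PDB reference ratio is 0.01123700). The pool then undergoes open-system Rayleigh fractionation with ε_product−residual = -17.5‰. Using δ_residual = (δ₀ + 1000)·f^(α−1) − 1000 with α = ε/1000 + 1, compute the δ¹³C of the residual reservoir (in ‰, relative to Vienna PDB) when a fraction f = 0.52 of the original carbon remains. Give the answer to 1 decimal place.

15.4‰

δ₀ = (0.01128031/0.01123700 − 1)×1000 = (1.003854 − 1)×1000 = 3.854‰
α − 1 = ε/1000 = -0.0175
f^(α−1) = 0.52^(-0.0175) = 1.011509
δ_res = (3.854 + 1000) × 1.011509 − 1000 = 1015.408 − 1000 = 15.41‰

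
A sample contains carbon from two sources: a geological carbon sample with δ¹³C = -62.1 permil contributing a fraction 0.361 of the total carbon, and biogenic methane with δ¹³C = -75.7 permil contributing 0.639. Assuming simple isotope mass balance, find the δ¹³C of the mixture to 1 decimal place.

δ_mix = f_A·δ_A + f_B·δ_B
δ_mix = 0.361 × (-62.1) + 0.639 × (-75.7)
δ_mix = -22.42 + -48.37 = -70.79 permil

-70.8 permil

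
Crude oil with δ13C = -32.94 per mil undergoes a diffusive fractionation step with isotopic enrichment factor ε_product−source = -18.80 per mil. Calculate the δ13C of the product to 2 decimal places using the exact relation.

-51.12 per mil

To first order, δ_product ≈ δ_source + ε = -51.74 per mil.
Exactly, δ_product = (δ_source + 1000)·(ε/1000 + 1) − 1000.
δ_product = (-32.94 + 1000) × (-18.80/1000 + 1) − 1000
δ_product = -51.121 per mil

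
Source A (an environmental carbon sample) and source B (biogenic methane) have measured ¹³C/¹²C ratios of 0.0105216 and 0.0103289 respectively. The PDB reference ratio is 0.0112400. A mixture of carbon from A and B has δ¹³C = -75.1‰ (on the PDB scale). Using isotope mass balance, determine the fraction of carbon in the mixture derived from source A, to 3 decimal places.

δ_A = (0.0105216/0.0112400 − 1)×1000 = (0.936085 − 1)×1000 = -63.915‰
δ_B = (0.0103289/0.0112400 − 1)×1000 = (0.918941 − 1)×1000 = -81.059‰
f_A = (δ_mix − δ_B)/(δ_A − δ_B) = (-75.1 − (-81.059))/(-63.915 − (-81.059))
f_A = 5.959 / 17.144 = 0.3476

0.348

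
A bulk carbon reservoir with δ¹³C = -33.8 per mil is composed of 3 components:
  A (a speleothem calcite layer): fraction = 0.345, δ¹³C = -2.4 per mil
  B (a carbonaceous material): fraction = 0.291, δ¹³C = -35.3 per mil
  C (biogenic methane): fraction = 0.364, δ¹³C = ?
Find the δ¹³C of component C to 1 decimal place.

-62.4 per mil

Isotope mass balance: δ_bulk = Σ fᵢ·δᵢ.
-33.8 = 0.345×(-2.4) + 0.291×(-35.3) + 0.364×δ_C
0.364·δ_C = -33.8 − (-11.100) = -22.700
δ_C = -22.700 / 0.364 = -62.36 per mil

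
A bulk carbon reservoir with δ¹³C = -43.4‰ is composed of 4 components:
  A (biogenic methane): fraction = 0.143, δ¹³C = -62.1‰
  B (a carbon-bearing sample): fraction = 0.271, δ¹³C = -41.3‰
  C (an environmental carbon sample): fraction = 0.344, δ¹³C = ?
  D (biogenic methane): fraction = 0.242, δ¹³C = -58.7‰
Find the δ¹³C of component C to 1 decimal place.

-26.5‰

Isotope mass balance: δ_bulk = Σ fᵢ·δᵢ.
-43.4 = 0.143×(-62.1) + 0.271×(-41.3) + 0.344×δ_C + 0.242×(-58.7)
0.344·δ_C = -43.4 − (-34.278) = -9.122
δ_C = -9.122 / 0.344 = -26.52‰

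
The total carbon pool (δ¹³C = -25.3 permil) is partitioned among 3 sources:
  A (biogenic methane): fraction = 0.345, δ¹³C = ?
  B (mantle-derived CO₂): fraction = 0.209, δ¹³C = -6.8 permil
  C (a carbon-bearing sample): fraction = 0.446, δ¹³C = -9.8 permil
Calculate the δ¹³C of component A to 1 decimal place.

Isotope mass balance: δ_bulk = Σ fᵢ·δᵢ.
-25.3 = 0.345×δ_A + 0.209×(-6.8) + 0.446×(-9.8)
0.345·δ_A = -25.3 − (-5.792) = -19.508
δ_A = -19.508 / 0.345 = -56.54 permil

-56.5 permil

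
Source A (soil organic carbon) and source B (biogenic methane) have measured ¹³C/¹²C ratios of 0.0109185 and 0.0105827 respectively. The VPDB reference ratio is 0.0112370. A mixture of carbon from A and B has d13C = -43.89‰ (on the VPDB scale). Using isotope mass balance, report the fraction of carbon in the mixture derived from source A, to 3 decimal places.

δ_A = (0.0109185/0.0112370 − 1)×1000 = (0.971656 − 1)×1000 = -28.344‰
δ_B = (0.0105827/0.0112370 − 1)×1000 = (0.941773 − 1)×1000 = -58.227‰
f_A = (δ_mix − δ_B)/(δ_A − δ_B) = (-43.89 − (-58.227))/(-28.344 − (-58.227))
f_A = 14.337 / 29.883 = 0.4798

0.480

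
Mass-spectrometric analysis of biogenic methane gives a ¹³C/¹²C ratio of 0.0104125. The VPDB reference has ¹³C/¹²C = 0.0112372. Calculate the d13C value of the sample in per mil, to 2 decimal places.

-73.39 per mil

d13C = (R_sample / R_standard − 1) × 1000
R_sample / R_standard = 0.0104125 / 0.0112372 = 0.926610
d13C = (0.926610 − 1) × 1000 = -73.390 per mil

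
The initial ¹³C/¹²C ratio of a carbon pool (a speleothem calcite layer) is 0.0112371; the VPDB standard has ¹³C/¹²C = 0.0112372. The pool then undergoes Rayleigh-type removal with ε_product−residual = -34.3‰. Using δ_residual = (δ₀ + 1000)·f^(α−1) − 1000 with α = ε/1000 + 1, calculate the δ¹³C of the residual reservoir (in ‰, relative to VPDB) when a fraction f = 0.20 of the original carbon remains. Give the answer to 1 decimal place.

56.7‰

δ₀ = (0.0112371/0.0112372 − 1)×1000 = (0.999991 − 1)×1000 = -0.009‰
α − 1 = ε/1000 = -0.0343
f^(α−1) = 0.20^(-0.0343) = 1.056756
δ_res = (-0.009 + 1000) × 1.056756 − 1000 = 1056.746 − 1000 = 56.75‰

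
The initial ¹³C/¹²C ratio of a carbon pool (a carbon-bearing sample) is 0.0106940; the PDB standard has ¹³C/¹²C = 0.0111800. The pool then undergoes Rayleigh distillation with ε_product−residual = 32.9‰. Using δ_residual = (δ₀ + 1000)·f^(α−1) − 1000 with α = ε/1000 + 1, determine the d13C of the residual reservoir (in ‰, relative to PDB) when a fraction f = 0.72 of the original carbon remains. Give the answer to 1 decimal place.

-53.8‰

δ₀ = (0.0106940/0.0111800 − 1)×1000 = (0.956530 − 1)×1000 = -43.470‰
α − 1 = ε/1000 = 0.0329
f^(α−1) = 0.72^(0.0329) = 0.989250
δ_res = (-43.470 + 1000) × 0.989250 − 1000 = 946.247 − 1000 = -53.75‰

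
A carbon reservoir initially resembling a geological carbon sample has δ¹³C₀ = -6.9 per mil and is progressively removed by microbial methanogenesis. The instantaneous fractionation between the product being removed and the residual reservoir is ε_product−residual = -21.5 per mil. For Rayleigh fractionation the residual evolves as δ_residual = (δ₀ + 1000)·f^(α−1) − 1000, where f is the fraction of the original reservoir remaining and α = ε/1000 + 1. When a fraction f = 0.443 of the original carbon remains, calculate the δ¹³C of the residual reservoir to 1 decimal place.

Rayleigh residual: δ_res = (δ₀ + 1000)·f^(α−1) − 1000
α = ε/1000 + 1 = 0.97850, so α − 1 = -0.02150
f^(α−1) = 0.443^(-0.02150) = 1.017659
δ_res = (-6.9 + 1000) × 1.017659 − 1000 = 1010.637 − 1000 = 10.64 per mil

10.6 per mil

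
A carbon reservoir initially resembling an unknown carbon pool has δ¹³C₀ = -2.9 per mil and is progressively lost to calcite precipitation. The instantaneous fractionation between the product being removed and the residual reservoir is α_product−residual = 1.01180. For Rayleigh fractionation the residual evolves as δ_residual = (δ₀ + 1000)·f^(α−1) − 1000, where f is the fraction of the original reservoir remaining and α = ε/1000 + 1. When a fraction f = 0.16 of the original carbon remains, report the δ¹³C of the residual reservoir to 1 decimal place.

Rayleigh residual: δ_res = (δ₀ + 1000)·f^(α−1) − 1000
α − 1 = 0.01180
f^(α−1) = 0.16^(0.01180) = 0.978608
δ_res = (-2.9 + 1000) × 0.978608 − 1000 = 975.770 − 1000 = -24.23 per mil

-24.2 per mil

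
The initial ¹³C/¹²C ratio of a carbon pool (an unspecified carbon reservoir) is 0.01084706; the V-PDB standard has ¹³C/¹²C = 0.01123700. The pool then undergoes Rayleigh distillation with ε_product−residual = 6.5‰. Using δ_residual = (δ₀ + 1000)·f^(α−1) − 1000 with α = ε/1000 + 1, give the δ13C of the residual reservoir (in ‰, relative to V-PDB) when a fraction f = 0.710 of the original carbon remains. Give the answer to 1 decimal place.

-36.8‰

δ₀ = (0.01084706/0.01123700 − 1)×1000 = (0.965299 − 1)×1000 = -34.701‰
α − 1 = ε/1000 = 0.0065
f^(α−1) = 0.710^(0.0065) = 0.997776
δ_res = (-34.701 + 1000) × 0.997776 − 1000 = 963.152 − 1000 = -36.85‰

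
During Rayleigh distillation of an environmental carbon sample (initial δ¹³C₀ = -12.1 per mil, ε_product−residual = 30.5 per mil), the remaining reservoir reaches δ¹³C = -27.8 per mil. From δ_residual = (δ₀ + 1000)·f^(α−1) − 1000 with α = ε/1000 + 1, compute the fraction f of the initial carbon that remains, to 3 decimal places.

0.591

α − 1 = ε/1000 = 0.0305
(δ_res + 1000)/(δ₀ + 1000) = (-27.8 + 1000)/(-12.1 + 1000) = 972.2/987.9 = 0.984108
f = 0.984108^(1/0.0305) = exp(ln(0.984108)/0.0305) = exp(-0.01602/0.0305)
f = exp(-0.5252) = 0.5914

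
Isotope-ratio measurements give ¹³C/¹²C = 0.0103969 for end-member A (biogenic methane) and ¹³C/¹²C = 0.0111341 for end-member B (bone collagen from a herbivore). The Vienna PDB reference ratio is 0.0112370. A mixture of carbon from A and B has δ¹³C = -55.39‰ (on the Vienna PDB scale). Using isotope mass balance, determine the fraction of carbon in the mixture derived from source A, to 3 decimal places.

0.705

δ_A = (0.0103969/0.0112370 − 1)×1000 = (0.925238 − 1)×1000 = -74.762‰
δ_B = (0.0111341/0.0112370 − 1)×1000 = (0.990843 − 1)×1000 = -9.157‰
f_A = (δ_mix − δ_B)/(δ_A − δ_B) = (-55.39 − (-9.157))/(-74.762 − (-9.157))
f_A = -46.233 / -65.605 = 0.7047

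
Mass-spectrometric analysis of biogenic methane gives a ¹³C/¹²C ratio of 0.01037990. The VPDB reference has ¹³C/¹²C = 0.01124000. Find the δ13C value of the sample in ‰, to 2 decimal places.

δ13C = (R_sample / R_standard − 1) × 1000
R_sample / R_standard = 0.01037990 / 0.01124000 = 0.923479
δ13C = (0.923479 − 1) × 1000 = -76.521‰

-76.52‰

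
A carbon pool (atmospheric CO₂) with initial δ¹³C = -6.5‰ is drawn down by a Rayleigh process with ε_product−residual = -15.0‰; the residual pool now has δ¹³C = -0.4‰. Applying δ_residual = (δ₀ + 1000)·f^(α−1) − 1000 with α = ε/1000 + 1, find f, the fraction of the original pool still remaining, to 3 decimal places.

0.665

α − 1 = ε/1000 = -0.0150
(δ_res + 1000)/(δ₀ + 1000) = (-0.4 + 1000)/(-6.5 + 1000) = 999.6/993.5 = 1.006140
f = 1.006140^(1/-0.0150) = exp(ln(1.006140)/-0.0150) = exp(0.00612/-0.0150)
f = exp(-0.4081) = 0.6649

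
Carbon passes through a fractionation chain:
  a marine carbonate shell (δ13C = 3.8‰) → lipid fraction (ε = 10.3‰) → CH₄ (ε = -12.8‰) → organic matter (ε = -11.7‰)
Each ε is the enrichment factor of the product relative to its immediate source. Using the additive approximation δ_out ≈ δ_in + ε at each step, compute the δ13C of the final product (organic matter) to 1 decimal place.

step 1: δ ≈ 3.8 + (10.3) = 14.1‰
step 2: δ ≈ 14.1 + (-12.8) = 1.3‰
step 3: δ ≈ 1.3 + (-11.7) = -10.4‰

-10.4‰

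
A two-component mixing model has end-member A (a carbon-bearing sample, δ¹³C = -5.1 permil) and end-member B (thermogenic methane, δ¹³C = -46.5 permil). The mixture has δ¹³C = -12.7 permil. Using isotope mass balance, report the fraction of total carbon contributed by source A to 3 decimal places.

0.816

δ_mix = f_A·δ_A + (1 − f_A)·δ_B  ⇒  f_A = (δ_mix − δ_B)/(δ_A − δ_B)
f_A = (-12.7 − (-46.5)) / (-5.1 − (-46.5))
f_A = 33.8 / 41.4 = 0.8164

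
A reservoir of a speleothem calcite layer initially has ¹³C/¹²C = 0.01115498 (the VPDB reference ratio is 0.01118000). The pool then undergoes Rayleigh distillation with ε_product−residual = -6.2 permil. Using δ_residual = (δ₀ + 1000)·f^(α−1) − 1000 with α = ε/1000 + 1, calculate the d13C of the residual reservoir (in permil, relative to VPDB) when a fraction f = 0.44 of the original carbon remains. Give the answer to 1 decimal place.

δ₀ = (0.01115498/0.01118000 − 1)×1000 = (0.997762 − 1)×1000 = -2.238 permil
α − 1 = ε/1000 = -0.0062
f^(α−1) = 0.44^(-0.0062) = 1.005103
δ_res = (-2.238 + 1000) × 1.005103 − 1000 = 1002.854 − 1000 = 2.85 permil

2.9 permil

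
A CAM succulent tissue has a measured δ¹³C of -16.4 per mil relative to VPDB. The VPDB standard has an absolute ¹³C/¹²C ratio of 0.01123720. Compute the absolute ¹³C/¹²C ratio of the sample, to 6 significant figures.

R_sample = R_standard × (δ¹³C/1000 + 1)
R_sample = 0.01123720 × (-16.4/1000 + 1) = 0.01123720 × 0.983600
R_sample = 0.0110529

0.0110529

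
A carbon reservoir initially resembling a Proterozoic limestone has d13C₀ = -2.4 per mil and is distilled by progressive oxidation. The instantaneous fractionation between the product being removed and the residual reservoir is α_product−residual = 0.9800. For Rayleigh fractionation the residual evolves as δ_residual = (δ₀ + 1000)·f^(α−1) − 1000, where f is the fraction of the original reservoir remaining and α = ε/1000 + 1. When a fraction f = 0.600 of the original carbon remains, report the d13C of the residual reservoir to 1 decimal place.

Rayleigh residual: δ_res = (δ₀ + 1000)·f^(α−1) − 1000
α − 1 = -0.02000
f^(α−1) = 0.600^(-0.02000) = 1.010269
δ_res = (-2.4 + 1000) × 1.010269 − 1000 = 1007.844 − 1000 = 7.84 per mil

7.8 per mil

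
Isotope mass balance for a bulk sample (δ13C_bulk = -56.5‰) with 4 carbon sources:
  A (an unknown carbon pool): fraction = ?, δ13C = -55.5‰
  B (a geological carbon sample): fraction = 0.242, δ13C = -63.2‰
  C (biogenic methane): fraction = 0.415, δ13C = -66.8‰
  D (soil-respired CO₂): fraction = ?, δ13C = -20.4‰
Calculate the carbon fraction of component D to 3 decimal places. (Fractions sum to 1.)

0.158

Let f_D and f_A be the unknown fractions; fractions sum to 1 so f_D + f_A = 0.343.
Mass balance: Σ fᵢ·δᵢ = δ_bulk ⇒ f_D·(-20.4) + f_A·(-55.5) = -56.5 − (-43.016) = -13.484
Substitute f_A = 0.343 − f_D:
f_D·(-20.4 − -55.5) = -13.484 − 0.343×(-55.5) = 5.553
f_D = 5.553 / 35.1 = 0.1582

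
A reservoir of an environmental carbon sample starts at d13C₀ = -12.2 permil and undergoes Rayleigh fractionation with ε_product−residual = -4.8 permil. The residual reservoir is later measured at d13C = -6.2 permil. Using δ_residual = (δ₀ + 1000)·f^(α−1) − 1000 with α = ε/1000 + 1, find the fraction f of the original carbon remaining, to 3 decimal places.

α − 1 = ε/1000 = -0.0048
(δ_res + 1000)/(δ₀ + 1000) = (-6.2 + 1000)/(-12.2 + 1000) = 993.8/987.8 = 1.006074
f = 1.006074^(1/-0.0048) = exp(ln(1.006074)/-0.0048) = exp(0.00606/-0.0048)
f = exp(-1.2616) = 0.2832

0.283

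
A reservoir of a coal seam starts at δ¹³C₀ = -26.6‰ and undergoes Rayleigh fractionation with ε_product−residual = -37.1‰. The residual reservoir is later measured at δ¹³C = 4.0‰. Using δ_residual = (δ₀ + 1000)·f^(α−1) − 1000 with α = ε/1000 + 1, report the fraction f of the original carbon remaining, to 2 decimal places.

0.43

α − 1 = ε/1000 = -0.0371
(δ_res + 1000)/(δ₀ + 1000) = (4.0 + 1000)/(-26.6 + 1000) = 1004.0/973.4 = 1.031436
f = 1.031436^(1/-0.0371) = exp(ln(1.031436)/-0.0371) = exp(0.03095/-0.0371)
f = exp(-0.8343) = 0.4342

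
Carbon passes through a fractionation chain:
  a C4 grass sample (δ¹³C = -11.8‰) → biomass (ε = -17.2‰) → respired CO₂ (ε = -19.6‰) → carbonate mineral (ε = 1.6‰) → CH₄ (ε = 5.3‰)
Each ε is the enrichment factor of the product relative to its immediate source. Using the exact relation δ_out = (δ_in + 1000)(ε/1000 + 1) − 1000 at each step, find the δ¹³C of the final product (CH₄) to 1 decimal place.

step 1: δ = (-11.80 + 1000)·(-17.2/1000 + 1) − 1000 = -28.80‰
step 2: δ = (-28.80 + 1000)·(-19.6/1000 + 1) − 1000 = -47.83‰
step 3: δ = (-47.83 + 1000)·(1.6/1000 + 1) − 1000 = -46.31‰
step 4: δ = (-46.31 + 1000)·(5.3/1000 + 1) − 1000 = -41.25‰

-41.3‰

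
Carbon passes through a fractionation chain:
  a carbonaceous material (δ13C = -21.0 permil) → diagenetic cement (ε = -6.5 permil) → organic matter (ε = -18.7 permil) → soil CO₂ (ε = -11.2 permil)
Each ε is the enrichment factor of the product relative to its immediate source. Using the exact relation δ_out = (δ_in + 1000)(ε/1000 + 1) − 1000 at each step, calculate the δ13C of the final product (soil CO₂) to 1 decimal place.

step 1: δ = (-21.00 + 1000)·(-6.5/1000 + 1) − 1000 = -27.36 permil
step 2: δ = (-27.36 + 1000)·(-18.7/1000 + 1) − 1000 = -45.55 permil
step 3: δ = (-45.55 + 1000)·(-11.2/1000 + 1) − 1000 = -56.24 permil

-56.2 permil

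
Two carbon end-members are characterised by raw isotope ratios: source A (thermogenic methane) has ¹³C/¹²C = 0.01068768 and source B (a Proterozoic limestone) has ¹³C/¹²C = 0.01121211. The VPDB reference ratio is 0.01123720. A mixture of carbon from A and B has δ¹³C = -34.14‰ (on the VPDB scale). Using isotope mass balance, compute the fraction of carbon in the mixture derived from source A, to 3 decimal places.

δ_A = (0.01068768/0.01123720 − 1)×1000 = (0.951098 − 1)×1000 = -48.902‰
δ_B = (0.01121211/0.01123720 − 1)×1000 = (0.997767 − 1)×1000 = -2.233‰
f_A = (δ_mix − δ_B)/(δ_A − δ_B) = (-34.14 − (-2.233))/(-48.902 − (-2.233))
f_A = -31.907 / -46.669 = 0.6837

0.684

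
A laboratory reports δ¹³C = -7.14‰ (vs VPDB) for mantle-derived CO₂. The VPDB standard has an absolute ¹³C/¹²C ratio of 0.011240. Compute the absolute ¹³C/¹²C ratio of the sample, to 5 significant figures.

0.011160

R_sample = R_standard × (δ¹³C/1000 + 1)
R_sample = 0.011240 × (-7.14/1000 + 1) = 0.011240 × 0.992860
R_sample = 0.0111597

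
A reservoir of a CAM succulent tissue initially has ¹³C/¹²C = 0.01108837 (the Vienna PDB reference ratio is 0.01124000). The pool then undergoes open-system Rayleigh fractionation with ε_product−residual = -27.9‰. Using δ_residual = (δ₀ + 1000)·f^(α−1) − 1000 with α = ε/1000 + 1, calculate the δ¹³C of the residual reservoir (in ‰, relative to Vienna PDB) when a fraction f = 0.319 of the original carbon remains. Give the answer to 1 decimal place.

18.5‰

δ₀ = (0.01108837/0.01124000 − 1)×1000 = (0.986510 − 1)×1000 = -13.490‰
α − 1 = ε/1000 = -0.0279
f^(α−1) = 0.319^(-0.0279) = 1.032391
δ_res = (-13.490 + 1000) × 1.032391 − 1000 = 1018.464 − 1000 = 18.46‰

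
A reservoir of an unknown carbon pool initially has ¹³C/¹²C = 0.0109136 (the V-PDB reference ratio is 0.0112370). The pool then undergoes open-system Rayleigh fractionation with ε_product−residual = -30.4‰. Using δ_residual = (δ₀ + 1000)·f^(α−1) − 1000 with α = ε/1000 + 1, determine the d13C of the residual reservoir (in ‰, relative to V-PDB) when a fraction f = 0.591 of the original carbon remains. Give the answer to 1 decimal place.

δ₀ = (0.0109136/0.0112370 − 1)×1000 = (0.971220 − 1)×1000 = -28.780‰
α − 1 = ε/1000 = -0.0304
f^(α−1) = 0.591^(-0.0304) = 1.016117
δ_res = (-28.780 + 1000) × 1.016117 − 1000 = 986.873 − 1000 = -13.13‰

-13.1‰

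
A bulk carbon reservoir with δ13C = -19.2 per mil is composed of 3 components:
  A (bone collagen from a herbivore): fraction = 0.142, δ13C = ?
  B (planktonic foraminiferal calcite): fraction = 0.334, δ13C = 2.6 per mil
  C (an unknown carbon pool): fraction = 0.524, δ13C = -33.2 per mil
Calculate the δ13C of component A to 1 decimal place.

-18.8 per mil

Isotope mass balance: δ_bulk = Σ fᵢ·δᵢ.
-19.2 = 0.142×δ_A + 0.334×(2.6) + 0.524×(-33.2)
0.142·δ_A = -19.2 − (-16.528) = -2.672
δ_A = -2.672 / 0.142 = -18.81 per mil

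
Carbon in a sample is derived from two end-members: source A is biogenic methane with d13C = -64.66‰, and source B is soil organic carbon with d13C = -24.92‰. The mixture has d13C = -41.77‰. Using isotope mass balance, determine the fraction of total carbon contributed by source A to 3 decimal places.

δ_mix = f_A·δ_A + (1 − f_A)·δ_B  ⇒  f_A = (δ_mix − δ_B)/(δ_A − δ_B)
f_A = (-41.77 − (-24.92)) / (-64.66 − (-24.92))
f_A = -16.85 / -39.74 = 0.4240

0.424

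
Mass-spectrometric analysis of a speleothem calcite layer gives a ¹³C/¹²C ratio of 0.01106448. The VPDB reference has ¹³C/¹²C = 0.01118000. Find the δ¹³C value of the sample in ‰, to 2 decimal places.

δ¹³C = (R_sample / R_standard − 1) × 1000
R_sample / R_standard = 0.01106448 / 0.01118000 = 0.989667
δ¹³C = (0.989667 − 1) × 1000 = -10.333‰

-10.33‰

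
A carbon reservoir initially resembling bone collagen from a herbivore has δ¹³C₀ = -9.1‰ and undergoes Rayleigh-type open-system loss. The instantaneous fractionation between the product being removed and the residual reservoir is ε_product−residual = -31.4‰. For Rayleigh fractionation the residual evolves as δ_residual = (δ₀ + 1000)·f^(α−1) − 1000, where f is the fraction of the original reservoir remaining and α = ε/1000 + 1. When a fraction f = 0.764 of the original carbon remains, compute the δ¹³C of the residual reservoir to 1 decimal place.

-0.7‰

Rayleigh residual: δ_res = (δ₀ + 1000)·f^(α−1) − 1000
α = ε/1000 + 1 = 0.96860, so α − 1 = -0.03140
f^(α−1) = 0.764^(-0.03140) = 1.008488
δ_res = (-9.1 + 1000) × 1.008488 − 1000 = 999.311 − 1000 = -0.69‰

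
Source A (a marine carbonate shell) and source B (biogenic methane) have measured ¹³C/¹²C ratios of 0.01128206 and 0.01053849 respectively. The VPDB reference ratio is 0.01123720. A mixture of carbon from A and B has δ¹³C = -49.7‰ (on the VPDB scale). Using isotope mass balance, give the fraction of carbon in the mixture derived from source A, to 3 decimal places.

δ_A = (0.01128206/0.01123720 − 1)×1000 = (1.003992 − 1)×1000 = 3.992‰
δ_B = (0.01053849/0.01123720 − 1)×1000 = (0.937822 − 1)×1000 = -62.178‰
f_A = (δ_mix − δ_B)/(δ_A − δ_B) = (-49.7 − (-62.178))/(3.992 − (-62.178))
f_A = 12.478 / 66.170 = 0.1886

0.189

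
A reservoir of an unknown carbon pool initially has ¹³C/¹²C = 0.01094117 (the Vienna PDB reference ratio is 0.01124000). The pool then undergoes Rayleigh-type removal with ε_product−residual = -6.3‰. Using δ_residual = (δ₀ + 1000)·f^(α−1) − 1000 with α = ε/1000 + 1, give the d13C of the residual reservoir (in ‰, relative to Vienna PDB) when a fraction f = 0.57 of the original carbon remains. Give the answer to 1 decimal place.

δ₀ = (0.01094117/0.01124000 − 1)×1000 = (0.973414 − 1)×1000 = -26.586‰
α − 1 = ε/1000 = -0.0063
f^(α−1) = 0.57^(-0.0063) = 1.003548
δ_res = (-26.586 + 1000) × 1.003548 − 1000 = 976.867 − 1000 = -23.13‰

-23.1‰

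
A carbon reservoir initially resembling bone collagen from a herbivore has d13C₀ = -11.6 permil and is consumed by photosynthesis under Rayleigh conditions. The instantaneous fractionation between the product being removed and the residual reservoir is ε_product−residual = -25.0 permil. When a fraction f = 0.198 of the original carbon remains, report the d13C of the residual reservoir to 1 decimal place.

Rayleigh residual: δ_res = (δ₀ + 1000)·f^(α−1) − 1000
α = ε/1000 + 1 = 0.97500, so α − 1 = -0.02500
f^(α−1) = 0.198^(-0.02500) = 1.041318
δ_res = (-11.6 + 1000) × 1.041318 − 1000 = 1029.239 − 1000 = 29.24 permil

29.2 permil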